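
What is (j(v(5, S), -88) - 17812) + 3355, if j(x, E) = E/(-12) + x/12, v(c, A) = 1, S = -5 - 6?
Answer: -173395/12 ≈ -14450.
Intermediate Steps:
S = -11
j(x, E) = -E/12 + x/12 (j(x, E) = E*(-1/12) + x*(1/12) = -E/12 + x/12)
(j(v(5, S), -88) - 17812) + 3355 = ((-1/12*(-88) + (1/12)*1) - 17812) + 3355 = ((22/3 + 1/12) - 17812) + 3355 = (89/12 - 17812) + 3355 = -213655/12 + 3355 = -173395/12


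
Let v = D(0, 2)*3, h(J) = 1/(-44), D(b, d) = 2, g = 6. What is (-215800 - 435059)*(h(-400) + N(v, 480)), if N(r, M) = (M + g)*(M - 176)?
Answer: -384641989215/4 ≈ -9.6160e+10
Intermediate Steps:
h(J) = -1/44
v = 6 (v = 2*3 = 6)
N(r, M) = (-176 + M)*(6 + M) (N(r, M) = (M + 6)*(M - 176) = (6 + M)*(-176 + M) = (-176 + M)*(6 + M))
(-215800 - 435059)*(h(-400) + N(v, 480)) = (-215800 - 435059)*(-1/44 + (-1056 + 480**2 - 170*480)) = -650859*(-1/44 + (-1056 + 230400 - 81600)) = -650859*(-1/44 + 147744) = -650859*6500735/44 = -384641989215/4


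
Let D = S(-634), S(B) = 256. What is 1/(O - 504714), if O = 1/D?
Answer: -256/129206783 ≈ -1.9813e-6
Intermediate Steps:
D = 256
O = 1/256 ≈ 0.0039063
1/(O - 504714) = 1/(1/256 - 504714) = 1/(-129206783/256) = -256/129206783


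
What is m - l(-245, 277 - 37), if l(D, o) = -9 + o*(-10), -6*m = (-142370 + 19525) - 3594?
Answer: 140893/6 ≈ 23482.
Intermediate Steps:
m = 126439/6 (m = -((-142370 + 19525) - 3594)/6 = -(-122845 - 3594)/6 = -⅙*(-126439) = 126439/6 ≈ 21073.)
l(D, o) = -9 - 10*o
m - l(-245, 277 - 37) = 126439/6 - (-9 - 10*(277 - 37)) = 126439/6 - (-9 - 10*240) = 126439/6 - (-9 - 2400) = 126439/6 - 1*(-2409) = 126439/6 + 2409 = 140893/6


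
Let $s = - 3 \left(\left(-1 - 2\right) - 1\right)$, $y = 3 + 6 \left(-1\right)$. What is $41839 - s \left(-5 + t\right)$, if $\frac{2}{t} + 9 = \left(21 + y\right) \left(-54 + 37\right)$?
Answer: $\frac{4399403}{105} \approx 41899.0$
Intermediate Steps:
$y = -3$ ($y = 3 - 6 = -3$)
$s = 12$ ($s = - 3 \left(\left(-1 - 2\right) - 1\right) = - 3 \left(-3 - 1\right) = \left(-3\right) \left(-4\right) = 12$)
$t = - \frac{2}{315}$ ($t = \frac{2}{-9 + \left(21 - 3\right) \left(-54 + 37\right)} = \frac{2}{-9 + 18 \left(-17\right)} = \frac{2}{-9 - 306} = \frac{2}{-315} = 2 \left(- \frac{1}{315}\right) = - \frac{2}{315} \approx -0.0063492$)
$41839 - s \left(-5 + t\right) = 41839 - 12 \left(-5 - \frac{2}{315}\right) = 41839 - 12 \left(- \frac{1577}{315}\right) = 41839 - - \frac{6308}{105} = 41839 + \frac{6308}{105} = \frac{4399403}{105}$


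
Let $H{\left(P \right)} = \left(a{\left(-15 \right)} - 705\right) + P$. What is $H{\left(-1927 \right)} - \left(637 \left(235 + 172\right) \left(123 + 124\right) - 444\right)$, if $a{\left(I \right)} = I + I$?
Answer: $-64039191$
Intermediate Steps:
$a{\left(I \right)} = 2 I$
$H{\left(P \right)} = -735 + P$ ($H{\left(P \right)} = \left(2 \left(-15\right) - 705\right) + P = \left(-30 - 705\right) + P = -735 + P$)
$H{\left(-1927 \right)} - \left(637 \left(235 + 172\right) \left(123 + 124\right) - 444\right) = \left(-735 - 1927\right) - \left(637 \left(235 + 172\right) \left(123 + 124\right) - 444\right) = -2662 - \left(637 \cdot 407 \cdot 247 - 444\right) = -2662 - \left(637 \cdot 100529 - 444\right) = -2662 - \left(64036973 - 444\right) = -2662 - 64036529 = -64039191$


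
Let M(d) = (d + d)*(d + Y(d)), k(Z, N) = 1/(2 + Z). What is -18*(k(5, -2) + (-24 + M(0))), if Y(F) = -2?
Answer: 3006/7 ≈ 429.43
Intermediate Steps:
M(d) = 2*d*(-2 + d) (M(d) = (d + d)*(d - 2) = (2*d)*(-2 + d) = 2*d*(-2 + d))
-18*(k(5, -2) + (-24 + M(0))) = -18*(1/(2 + 5) + (-24 + 2*0*(-2 + 0))) = -18*(1/7 + (-24 + 2*0*(-2))) = -18*(⅐ + (-24 + 0)) = -18*(⅐ - 24) = -18*(-167/7) = 3006/7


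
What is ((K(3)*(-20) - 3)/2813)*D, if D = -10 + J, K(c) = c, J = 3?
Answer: 441/2813 ≈ 0.15677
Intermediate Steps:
D = -7 (D = -10 + 3 = -7)
((K(3)*(-20) - 3)/2813)*D = ((3*(-20) - 3)/2813)*(-7) = ((-60 - 3)*(1/2813))*(-7) = -63*1/2813*(-7) = -63/2813*(-7) = 441/2813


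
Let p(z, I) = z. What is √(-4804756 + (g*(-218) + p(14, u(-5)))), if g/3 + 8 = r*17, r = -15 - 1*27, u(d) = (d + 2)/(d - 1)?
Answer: I*√4332554 ≈ 2081.5*I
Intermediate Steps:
u(d) = (2 + d)/(-1 + d)
r = -42 (r = -15 - 27 = -42)
g = -2166 (g = -24 + 3*(-42*17) = -24 + 3*(-714) = -24 - 2142 = -2166)
√(-4804756 + (g*(-218) + p(14, u(-5)))) = √(-4804756 + (-2166*(-218) + 14)) = √(-4804756 + (472188 + 14)) = √(-4804756 + 472202) = √(-4332554) = I*√4332554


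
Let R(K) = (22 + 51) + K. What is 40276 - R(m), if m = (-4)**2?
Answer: 40187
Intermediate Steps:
m = 16
R(K) = 73 + K
40276 - R(m) = 40276 - (73 + 16) = 40276 - 1*89 = 40276 - 89 = 40187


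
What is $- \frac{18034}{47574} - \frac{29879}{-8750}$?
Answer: $\frac{631833023}{208136250} \approx 3.0357$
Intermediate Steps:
$- \frac{18034}{47574} - \frac{29879}{-8750} = \left(-18034\right) \frac{1}{47574} - - \frac{29879}{8750} = - \frac{9017}{23787} + \frac{29879}{8750} = \frac{631833023}{208136250}$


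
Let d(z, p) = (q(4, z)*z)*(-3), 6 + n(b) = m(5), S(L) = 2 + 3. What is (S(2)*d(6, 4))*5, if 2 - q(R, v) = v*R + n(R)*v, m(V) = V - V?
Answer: -6300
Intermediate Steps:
m(V) = 0
S(L) = 5
n(b) = -6 (n(b) = -6 + 0 = -6)
q(R, v) = 2 + 6*v - R*v (q(R, v) = 2 - (v*R - 6*v) = 2 - (R*v - 6*v) = 2 - (-6*v + R*v) = 2 + (6*v - R*v) = 2 + 6*v - R*v)
d(z, p) = -3*z*(2 + 2*z) (d(z, p) = ((2 + 6*z - 1*4*z)*z)*(-3) = ((2 + 6*z - 4*z)*z)*(-3) = ((2 + 2*z)*z)*(-3) = (z*(2 + 2*z))*(-3) = -3*z*(2 + 2*z))
(S(2)*d(6, 4))*5 = (5*(6*6*(-1 - 1*6)))*5 = (5*(6*6*(-1 - 6)))*5 = (5*(6*6*(-7)))*5 = (5*(-252))*5 = -1260*5 = -6300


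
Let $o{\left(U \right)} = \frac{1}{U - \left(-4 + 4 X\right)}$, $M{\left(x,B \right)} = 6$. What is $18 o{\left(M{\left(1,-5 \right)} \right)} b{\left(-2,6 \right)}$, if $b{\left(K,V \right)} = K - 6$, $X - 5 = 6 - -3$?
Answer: $\frac{72}{23} \approx 3.1304$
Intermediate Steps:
$X = 14$ ($X = 5 + \left(6 - -3\right) = 5 + \left(6 + 3\right) = 5 + 9 = 14$)
$b{\left(K,V \right)} = -6 + K$ ($b{\left(K,V \right)} = K - 6 = -6 + K$)
$o{\left(U \right)} = \frac{1}{-52 + U}$ ($o{\left(U \right)} = \frac{1}{U + \left(\left(-4\right) 14 + 4\right)} = \frac{1}{U + \left(-56 + 4\right)} = \frac{1}{U - 52} = \frac{1}{-52 + U}$)
$18 o{\left(M{\left(1,-5 \right)} \right)} b{\left(-2,6 \right)} = \frac{18}{-52 + 6} \left(-6 - 2\right) = \frac{18}{-46} \left(-8\right) = 18 \left(- \frac{1}{46}\right) \left(-8\right) = \left(- \frac{9}{23}\right) \left(-8\right) = \frac{72}{23}$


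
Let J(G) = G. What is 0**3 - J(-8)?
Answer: 8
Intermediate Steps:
0**3 - J(-8) = 0**3 - 1*(-8) = 0 + 8 = 8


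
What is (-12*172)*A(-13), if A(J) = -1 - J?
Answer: -24768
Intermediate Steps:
(-12*172)*A(-13) = (-12*172)*(-1 - 1*(-13)) = -2064*(-1 + 13) = -2064*12 = -24768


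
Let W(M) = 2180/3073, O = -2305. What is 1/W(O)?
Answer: 3073/2180 ≈ 1.4096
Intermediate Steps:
W(M) = 2180/3073 (W(M) = 2180*(1/3073) = 2180/3073)
1/W(O) = 1/(2180/3073) = 3073/2180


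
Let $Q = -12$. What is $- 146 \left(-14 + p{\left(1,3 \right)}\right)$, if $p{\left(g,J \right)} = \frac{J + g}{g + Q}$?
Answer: $\frac{23068}{11} \approx 2097.1$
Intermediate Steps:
$p{\left(g,J \right)} = \frac{J + g}{-12 + g}$ ($p{\left(g,J \right)} = \frac{J + g}{g - 12} = \frac{J + g}{-12 + g}$)
$- 146 \left(-14 + p{\left(1,3 \right)}\right) = - 146 \left(-14 + \frac{3 + 1}{-12 + 1}\right) = - 146 \left(-14 + \frac{1}{-11} \cdot 4\right) = - 146 \left(-14 - \frac{4}{11}\right) = \left(-146\right) \left(- \frac{158}{11}\right) = \frac{23068}{11}$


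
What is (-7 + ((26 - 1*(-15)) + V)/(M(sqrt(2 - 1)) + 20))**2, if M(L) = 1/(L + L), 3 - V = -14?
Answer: 29241/1681 ≈ 17.395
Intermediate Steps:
V = 17 (V = 3 - 1*(-14) = 3 + 14 = 17)
M(L) = 1/(2*L)
(-7 + ((26 - 1*(-15)) + V)/(M(sqrt(2 - 1)) + 20))**2 = (-7 + ((26 - 1*(-15)) + 17)/(1/(2*(sqrt(2 - 1))) + 20))**2 = (-7 + ((26 + 15) + 17)/(1/(2*(sqrt(1))) + 20))**2 = (-7 + (41 + 17)/((1/2)/1 + 20))**2 = (-7 + 58/((1/2)*1 + 20))**2 = (-7 + 58/(1/2 + 20))**2 = (-7 + 58/(41/2))**2 = (-7 + 58*(2/41))**2 = (-7 + 116/41)**2 = (-171/41)**2 = 29241/1681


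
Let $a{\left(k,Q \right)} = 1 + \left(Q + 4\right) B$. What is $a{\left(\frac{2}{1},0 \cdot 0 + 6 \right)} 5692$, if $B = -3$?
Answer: $-165068$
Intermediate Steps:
$a{\left(k,Q \right)} = -11 - 3 Q$ ($a{\left(k,Q \right)} = 1 + \left(Q + 4\right) \left(-3\right) = 1 + \left(4 + Q\right) \left(-3\right) = 1 - \left(12 + 3 Q\right) = -11 - 3 Q$)
$a{\left(\frac{2}{1},0 \cdot 0 + 6 \right)} 5692 = \left(-11 - 3 \left(0 \cdot 0 + 6\right)\right) 5692 = \left(-11 - 3 \left(0 + 6\right)\right) 5692 = \left(-11 - 18\right) 5692 = \left(-29\right) 5692 = -165068$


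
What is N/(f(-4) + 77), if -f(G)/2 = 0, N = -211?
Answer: -211/77 ≈ -2.7403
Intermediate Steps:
f(G) = 0 (f(G) = -2*0 = 0)
N/(f(-4) + 77) = -211/(0 + 77) = -211/77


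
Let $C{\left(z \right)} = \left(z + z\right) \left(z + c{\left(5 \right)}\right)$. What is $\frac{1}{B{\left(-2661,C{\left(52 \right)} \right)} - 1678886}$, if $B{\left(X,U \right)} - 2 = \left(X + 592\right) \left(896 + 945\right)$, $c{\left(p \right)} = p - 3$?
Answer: $- \frac{1}{5487913} \approx -1.8222 \cdot 10^{-7}$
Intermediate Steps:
$c{\left(p \right)} = -3 + p$
$C{\left(z \right)} = 2 z \left(2 + z\right)$ ($C{\left(z \right)} = \left(z + z\right) \left(z + \left(-3 + 5\right)\right) = 2 z \left(z + 2\right) = 2 z \left(2 + z\right)$)
$B{\left(X,U \right)} = 1089874 + 1841 X$ ($B{\left(X,U \right)} = 2 + \left(X + 592\right) \left(896 + 945\right) = 2 + \left(592 + X\right) 1841 = 2 + \left(1089872 + 1841 X\right) = 1089874 + 1841 X$)
$\frac{1}{B{\left(-2661,C{\left(52 \right)} \right)} - 1678886} = \frac{1}{\left(1089874 + 1841 \left(-2661\right)\right) - 1678886} = \frac{1}{\left(1089874 - 4898901\right) - 1678886} = \frac{1}{-3809027 - 1678886} = \frac{1}{-5487913} = - \frac{1}{5487913}$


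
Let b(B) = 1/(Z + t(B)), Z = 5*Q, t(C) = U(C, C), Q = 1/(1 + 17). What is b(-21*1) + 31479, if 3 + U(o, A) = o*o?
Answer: 248337849/7889 ≈ 31479.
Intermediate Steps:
Q = 1/18 ≈ 0.055556
U(o, A) = -3 + o**2 (U(o, A) = -3 + o*o = -3 + o**2)
t(C) = -3 + C**2
Z = 5/18 (Z = 5*(1/18) = 5/18 ≈ 0.27778)
b(B) = 1/(-49/18 + B**2) (b(B) = 1/(5/18 + (-3 + B**2)) = 1/(-49/18 + B**2))
b(-21*1) + 31479 = 18/(-49 + 18*(-21*1)**2) + 31479 = 18/(-49 + 18*(-21)**2) + 31479 = 18/(-49 + 18*441) + 31479 = 18/(-49 + 7938) + 31479 = 18/7889 + 31479 = 248337849/7889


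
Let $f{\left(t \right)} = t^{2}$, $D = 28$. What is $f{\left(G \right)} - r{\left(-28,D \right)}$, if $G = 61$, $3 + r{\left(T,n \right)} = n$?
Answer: $3696$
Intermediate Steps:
$r{\left(T,n \right)} = -3 + n$
$f{\left(G \right)} - r{\left(-28,D \right)} = 61^{2} - \left(-3 + 28\right) = 3721 - 25 = 3696$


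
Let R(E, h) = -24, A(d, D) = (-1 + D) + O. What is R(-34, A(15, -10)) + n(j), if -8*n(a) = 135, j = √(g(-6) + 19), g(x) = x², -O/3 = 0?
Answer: -327/8 ≈ -40.875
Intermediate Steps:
O = 0 (O = -3*0 = 0)
A(d, D) = -1 + D (A(d, D) = (-1 + D) + 0 = -1 + D)
j = √55 (j = √((-6)² + 19) = √(36 + 19) = √55 ≈ 7.4162)
n(a) = -135/8 (n(a) = -⅛*135 = -135/8)
R(-34, A(15, -10)) + n(j) = -24 - 135/8 = -327/8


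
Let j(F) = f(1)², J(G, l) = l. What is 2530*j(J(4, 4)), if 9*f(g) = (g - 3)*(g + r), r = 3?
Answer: 161920/81 ≈ 1999.0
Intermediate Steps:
f(g) = (-3 + g)*(3 + g)/9 (f(g) = ((g - 3)*(g + 3))/9 = ((-3 + g)*(3 + g))/9 = (-3 + g)*(3 + g)/9)
j(F) = 64/81 (j(F) = (-1 + (⅑)*1²)² = (-1 + (⅑)*1)² = (-1 + ⅑)² = (-8/9)² = 64/81)
2530*j(J(4, 4)) = 2530*(64/81) = 161920/81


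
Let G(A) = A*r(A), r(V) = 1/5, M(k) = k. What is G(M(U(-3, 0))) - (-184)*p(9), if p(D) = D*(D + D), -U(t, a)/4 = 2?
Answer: 149032/5 ≈ 29806.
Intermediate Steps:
U(t, a) = -8 (U(t, a) = -4*2 = -8)
r(V) = ⅕
p(D) = 2*D² (p(D) = D*(2*D) = 2*D²)
G(A) = A/5 (G(A) = A*(⅕) = A/5)
G(M(U(-3, 0))) - (-184)*p(9) = (⅕)*(-8) - (-184)*2*9² = -8/5 - (-184)*2*81 = -8/5 - (-184)*162 = -8/5 - 1*(-29808) = -8/5 + 29808 = 149032/5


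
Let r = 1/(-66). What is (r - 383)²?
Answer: 639027841/4356 ≈ 1.4670e+5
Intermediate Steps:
r = -1/66 ≈ -0.015152
(r - 383)² = (-1/66 - 383)² = (-25279/66)² = 639027841/4356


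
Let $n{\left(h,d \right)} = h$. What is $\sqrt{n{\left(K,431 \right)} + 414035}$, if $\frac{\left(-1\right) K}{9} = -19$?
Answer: $\sqrt{414206} \approx 643.59$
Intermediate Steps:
$K = 171$ ($K = \left(-9\right) \left(-19\right) = 171$)
$\sqrt{n{\left(K,431 \right)} + 414035} = \sqrt{171 + 414035} = \sqrt{414206}$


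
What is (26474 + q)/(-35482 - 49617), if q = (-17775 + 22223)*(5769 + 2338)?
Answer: -36086410/85099 ≈ -424.05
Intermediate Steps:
q = 36059936 (q = 4448*8107 = 36059936)
(26474 + q)/(-35482 - 49617) = (26474 + 36059936)/(-35482 - 49617) = 36086410/(-85099) = 36086410*(-1/85099) = -36086410/85099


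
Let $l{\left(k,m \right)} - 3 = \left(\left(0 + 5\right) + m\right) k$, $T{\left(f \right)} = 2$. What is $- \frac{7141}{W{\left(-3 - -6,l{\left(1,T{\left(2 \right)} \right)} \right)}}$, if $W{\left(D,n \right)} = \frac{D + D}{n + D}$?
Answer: $- \frac{92833}{6} \approx -15472.0$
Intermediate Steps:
$l{\left(k,m \right)} = 3 + k \left(5 + m\right)$ ($l{\left(k,m \right)} = 3 + \left(\left(0 + 5\right) + m\right) k = 3 + \left(5 + m\right) k = 3 + k \left(5 + m\right)$)
$W{\left(D,n \right)} = \frac{2 D}{D + n}$
$- \frac{7141}{W{\left(-3 - -6,l{\left(1,T{\left(2 \right)} \right)} \right)}} = - \frac{7141}{2 \left(-3 - -6\right) \frac{1}{\left(-3 - -6\right) + \left(3 + 5 \cdot 1 + 1 \cdot 2\right)}} = - \frac{7141}{2 \left(-3 + 6\right) \frac{1}{\left(-3 + 6\right) + \left(3 + 5 + 2\right)}} = - \frac{7141}{2 \cdot 3 \frac{1}{3 + 10}} = - \frac{7141}{2 \cdot 3 \cdot \frac{1}{13}} = - \frac{7141}{\frac{6}{13}} = \left(-7141\right) \frac{13}{6} = - \frac{92833}{6}$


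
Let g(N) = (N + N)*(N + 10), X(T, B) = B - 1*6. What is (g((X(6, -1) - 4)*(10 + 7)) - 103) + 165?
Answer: 66260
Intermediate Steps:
X(T, B) = -6 + B (X(T, B) = B - 6 = -6 + B)
g(N) = 2*N*(10 + N) (g(N) = (2*N)*(10 + N) = 2*N*(10 + N))
(g((X(6, -1) - 4)*(10 + 7)) - 103) + 165 = (2*(((-6 - 1) - 4)*(10 + 7))*(10 + ((-6 - 1) - 4)*(10 + 7)) - 103) + 165 = (2*((-7 - 4)*17)*(10 + (-7 - 4)*17) - 103) + 165 = (2*(-11*17)*(10 - 11*17) - 103) + 165 = (2*(-187)*(10 - 187) - 103) + 165 = (2*(-187)*(-177) - 103) + 165 = (66198 - 103) + 165 = 66095 + 165 = 66260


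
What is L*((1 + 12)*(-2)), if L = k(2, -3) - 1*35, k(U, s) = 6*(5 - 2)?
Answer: 442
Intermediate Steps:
k(U, s) = 18 (k(U, s) = 6*3 = 18)
L = -17 (L = 18 - 1*35 = 18 - 35 = -17)
L*((1 + 12)*(-2)) = -17*(1 + 12)*(-2) = -221*(-2) = -17*(-26) = 442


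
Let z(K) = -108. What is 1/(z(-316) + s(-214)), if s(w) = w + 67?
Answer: -1/255 ≈ -0.0039216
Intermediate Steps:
s(w) = 67 + w
1/(z(-316) + s(-214)) = 1/(-108 + (67 - 214)) = 1/(-108 - 147) = 1/(-255) = -1/255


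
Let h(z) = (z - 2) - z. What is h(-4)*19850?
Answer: -39700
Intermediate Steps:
h(z) = -2 (h(z) = (-2 + z) - z = -2)
h(-4)*19850 = -2*19850 = -39700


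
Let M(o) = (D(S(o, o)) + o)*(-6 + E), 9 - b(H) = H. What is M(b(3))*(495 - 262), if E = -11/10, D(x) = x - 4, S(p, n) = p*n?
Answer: -314317/5 ≈ -62863.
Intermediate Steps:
S(p, n) = n*p
b(H) = 9 - H
D(x) = -4 + x
E = -11/10 (E = -11*1/10 = -11/10 ≈ -1.1000)
M(o) = 142/5 - 71*o/10 - 71*o**2/10 (M(o) = ((-4 + o*o) + o)*(-6 - 11/10) = ((-4 + o**2) + o)*(-71/10) = (-4 + o + o**2)*(-71/10) = 142/5 - 71*o/10 - 71*o**2/10)
M(b(3))*(495 - 262) = (142/5 - 71*(9 - 1*3)/10 - 71*(9 - 1*3)**2/10)*(495 - 262) = (142/5 - 71*(9 - 3)/10 - 71*(9 - 3)**2/10)*233 = (142/5 - 71/10*6 - 71/10*6**2)*233 = (142/5 - 213/5 - 71/10*36)*233 = (142/5 - 213/5 - 1278/5)*233 = -1349/5*233 = -314317/5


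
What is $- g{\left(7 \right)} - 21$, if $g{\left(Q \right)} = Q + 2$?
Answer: $-30$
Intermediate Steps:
$g{\left(Q \right)} = 2 + Q$
$- g{\left(7 \right)} - 21 = - (2 + 7) - 21 = \left(-1\right) 9 - 21 = -9 - 21 = -30$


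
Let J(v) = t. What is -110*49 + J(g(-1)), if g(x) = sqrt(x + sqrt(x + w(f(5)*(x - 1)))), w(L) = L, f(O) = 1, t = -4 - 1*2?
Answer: -5396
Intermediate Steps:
t = -6 (t = -4 - 2 = -6)
g(x) = sqrt(x + sqrt(-1 + 2*x)) (g(x) = sqrt(x + sqrt(x + 1*(x - 1))) = sqrt(x + sqrt(x + 1*(-1 + x))) = sqrt(x + sqrt(x + (-1 + x))) = sqrt(x + sqrt(-1 + 2*x)))
J(v) = -6
-110*49 + J(g(-1)) = -110*49 - 6 = -5390 - 6 = -5396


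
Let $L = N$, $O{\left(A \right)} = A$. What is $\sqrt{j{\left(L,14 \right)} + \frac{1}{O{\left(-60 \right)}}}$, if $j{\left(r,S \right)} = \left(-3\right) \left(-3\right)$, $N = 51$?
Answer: $\frac{7 \sqrt{165}}{30} \approx 2.9972$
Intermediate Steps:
$L = 51$
$j{\left(r,S \right)} = 9$
$\sqrt{j{\left(L,14 \right)} + \frac{1}{O{\left(-60 \right)}}} = \sqrt{9 + \frac{1}{-60}} = \sqrt{9 - \frac{1}{60}} = \sqrt{\frac{539}{60}} = \frac{7 \sqrt{165}}{30}$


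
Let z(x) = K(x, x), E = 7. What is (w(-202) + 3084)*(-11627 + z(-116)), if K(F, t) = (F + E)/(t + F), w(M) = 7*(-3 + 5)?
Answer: -4178202895/116 ≈ -3.6019e+7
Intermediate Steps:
w(M) = 14 (w(M) = 7*2 = 14)
K(F, t) = (7 + F)/(F + t) (K(F, t) = (F + 7)/(t + F) = (7 + F)/(F + t))
z(x) = (7 + x)/(2*x) (z(x) = (7 + x)/(x + x) = (7 + x)/((2*x)) = (1/(2*x))*(7 + x) = (7 + x)/(2*x))
(w(-202) + 3084)*(-11627 + z(-116)) = (14 + 3084)*(-11627 + (1/2)*(7 - 116)/(-116)) = 3098*(-11627 + (1/2)*(-1/116)*(-109)) = 3098*(-11627 + 109/232) = 3098*(-2697355/232) = -4178202895/116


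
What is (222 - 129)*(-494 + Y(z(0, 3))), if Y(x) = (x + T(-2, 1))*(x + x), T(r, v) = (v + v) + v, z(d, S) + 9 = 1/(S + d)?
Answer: -110422/3 ≈ -36807.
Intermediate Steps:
z(d, S) = -9 + 1/(S + d)
T(r, v) = 3*v (T(r, v) = 2*v + v = 3*v)
Y(x) = 2*x*(3 + x) (Y(x) = (x + 3*1)*(x + x) = (x + 3)*(2*x) = (3 + x)*(2*x) = 2*x*(3 + x))
(222 - 129)*(-494 + Y(z(0, 3))) = (222 - 129)*(-494 + 2*((1 - 9*3 - 9*0)/(3 + 0))*(3 + (1 - 9*3 - 9*0)/(3 + 0))) = 93*(-494 + 2*((1 - 27 + 0)/3)*(3 + (1 - 27 + 0)/3)) = 93*(-494 + 2*((⅓)*(-26))*(3 + (⅓)*(-26))) = 93*(-494 + 2*(-26/3)*(3 - 26/3)) = 93*(-494 + 2*(-26/3)*(-17/3)) = 93*(-494 + 884/9) = 93*(-3562/9) = -110422/3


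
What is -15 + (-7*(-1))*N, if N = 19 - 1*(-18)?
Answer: 244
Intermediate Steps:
N = 37 (N = 19 + 18 = 37)
-15 + (-7*(-1))*N = -15 - 7*(-1)*37 = -15 + 7*37 = -15 + 259 = 244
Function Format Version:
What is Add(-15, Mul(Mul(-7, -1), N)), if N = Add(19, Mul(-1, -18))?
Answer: 244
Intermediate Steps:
N = 37 (N = Add(19, 18) = 37)
Add(-15, Mul(Mul(-7, -1), N)) = Add(-15, Mul(Mul(-7, -1), 37)) = Add(-15, Mul(7, 37)) = Add(-15, 259) = 244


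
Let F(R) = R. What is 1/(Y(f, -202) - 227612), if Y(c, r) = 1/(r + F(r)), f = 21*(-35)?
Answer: -404/91955249 ≈ -4.3934e-6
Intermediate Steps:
f = -735
Y(c, r) = 1/(2*r) (Y(c, r) = 1/(r + r) = 1/(2*r))
1/(Y(f, -202) - 227612) = 1/((½)/(-202) - 227612) = 1/((½)*(-1/202) - 227612) = 1/(-1/404 - 227612) = 1/(-91955249/404) = -404/91955249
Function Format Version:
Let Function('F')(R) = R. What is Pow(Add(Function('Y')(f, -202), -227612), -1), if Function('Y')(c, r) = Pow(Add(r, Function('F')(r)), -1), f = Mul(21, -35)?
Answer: Rational(-404, 91955249) ≈ -4.3934e-6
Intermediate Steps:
f = -735
Function('Y')(c, r) = Mul(Rational(1, 2), Pow(r, -1)) (Function('Y')(c, r) = Pow(Add(r, r), -1) = Pow(Mul(2, r), -1) = Mul(Rational(1, 2), Pow(r, -1)))
Pow(Add(Function('Y')(f, -202), -227612), -1) = Pow(Add(Mul(Rational(1, 2), Pow(-202, -1)), -227612), -1) = Pow(Add(Mul(Rational(1, 2), Rational(-1, 202)), -227612), -1) = Pow(Add(Rational(-1, 404), -227612), -1) = Pow(Rational(-91955249, 404), -1) = Rational(-404, 91955249)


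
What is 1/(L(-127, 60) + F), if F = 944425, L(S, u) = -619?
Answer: 1/943806 ≈ 1.0595e-6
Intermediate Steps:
1/(L(-127, 60) + F) = 1/(-619 + 944425) = 1/943806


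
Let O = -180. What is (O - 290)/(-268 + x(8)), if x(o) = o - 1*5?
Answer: 94/53 ≈ 1.7736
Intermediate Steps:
x(o) = -5 + o (x(o) = o - 5 = -5 + o)
(O - 290)/(-268 + x(8)) = (-180 - 290)/(-268 + (-5 + 8)) = -470/(-268 + 3) = -470/(-265) = -470*(-1/265) = 94/53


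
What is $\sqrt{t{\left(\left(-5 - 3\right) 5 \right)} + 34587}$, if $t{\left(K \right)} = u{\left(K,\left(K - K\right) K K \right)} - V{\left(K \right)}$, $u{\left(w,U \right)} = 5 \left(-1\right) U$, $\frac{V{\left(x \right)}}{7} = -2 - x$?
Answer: $\sqrt{34321} \approx 185.26$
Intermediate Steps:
$V{\left(x \right)} = -14 - 7 x$ ($V{\left(x \right)} = 7 \left(-2 - x\right) = -14 - 7 x$)
$u{\left(w,U \right)} = - 5 U$
$t{\left(K \right)} = 14 + 7 K$ ($t{\left(K \right)} = - 5 \left(K - K\right) K K - \left(-14 - 7 K\right) = - 5 \cdot 0 K K + \left(14 + 7 K\right) = - 5 \cdot 0 K + \left(14 + 7 K\right) = \left(-5\right) 0 + \left(14 + 7 K\right) = 0 + \left(14 + 7 K\right) = 14 + 7 K$)
$\sqrt{t{\left(\left(-5 - 3\right) 5 \right)} + 34587} = \sqrt{\left(14 + 7 \left(-5 - 3\right) 5\right) + 34587} = \sqrt{\left(14 + 7 \left(\left(-8\right) 5\right)\right) + 34587} = \sqrt{\left(14 + 7 \left(-40\right)\right) + 34587} = \sqrt{\left(14 - 280\right) + 34587} = \sqrt{-266 + 34587} = \sqrt{34321}$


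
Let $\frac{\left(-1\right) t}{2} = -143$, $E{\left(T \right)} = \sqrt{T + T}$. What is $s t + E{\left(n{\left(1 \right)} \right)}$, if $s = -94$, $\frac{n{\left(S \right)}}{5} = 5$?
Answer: $-26884 + 5 \sqrt{2} \approx -26877.0$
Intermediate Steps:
$n{\left(S \right)} = 25$ ($n{\left(S \right)} = 5 \cdot 5 = 25$)
$E{\left(T \right)} = \sqrt{2} \sqrt{T}$ ($E{\left(T \right)} = \sqrt{2 T} = \sqrt{2} \sqrt{T}$)
$t = 286$ ($t = \left(-2\right) \left(-143\right) = 286$)
$s t + E{\left(n{\left(1 \right)} \right)} = \left(-94\right) 286 + \sqrt{2} \sqrt{25} = -26884 + \sqrt{2} \cdot 5 = -26884 + 5 \sqrt{2}$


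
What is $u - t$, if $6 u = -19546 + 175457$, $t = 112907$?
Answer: $- \frac{521531}{6} \approx -86922.0$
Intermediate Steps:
$u = \frac{155911}{6}$ ($u = \frac{-19546 + 175457}{6} = \frac{1}{6} \cdot 155911 = \frac{155911}{6} \approx 25985.0$)
$u - t = \frac{155911}{6} - 112907 = - \frac{521531}{6}$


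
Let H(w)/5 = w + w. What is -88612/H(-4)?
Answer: 22153/10 ≈ 2215.3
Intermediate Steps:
H(w) = 10*w (H(w) = 5*(w + w) = 5*(2*w) = 10*w)
-88612/H(-4) = -88612/(10*(-4)) = -88612/(-40) = -88612*(-1/40) = 22153/10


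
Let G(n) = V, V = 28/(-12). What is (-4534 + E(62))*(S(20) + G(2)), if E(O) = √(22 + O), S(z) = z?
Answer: -240302/3 + 106*√21/3 ≈ -79939.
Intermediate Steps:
V = -7/3 (V = 28*(-1/12) = -7/3 ≈ -2.3333)
G(n) = -7/3
(-4534 + E(62))*(S(20) + G(2)) = (-4534 + √(22 + 62))*(20 - 7/3) = (-4534 + √84)*(53/3) = (-4534 + 2*√21)*(53/3) = -240302/3 + 106*√21/3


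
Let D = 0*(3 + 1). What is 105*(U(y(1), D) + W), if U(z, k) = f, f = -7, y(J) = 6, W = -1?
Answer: -840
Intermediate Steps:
D = 0 (D = 0*4 = 0)
U(z, k) = -7
105*(U(y(1), D) + W) = 105*(-7 - 1) = 105*(-8) = -840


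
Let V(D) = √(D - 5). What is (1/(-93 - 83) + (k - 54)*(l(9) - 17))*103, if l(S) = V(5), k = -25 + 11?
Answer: 20955865/176 ≈ 1.1907e+5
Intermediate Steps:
V(D) = √(-5 + D)
k = -14
l(S) = 0 (l(S) = √(-5 + 5) = √0 = 0)
(1/(-93 - 83) + (k - 54)*(l(9) - 17))*103 = (1/(-93 - 83) + (-14 - 54)*(0 - 17))*103 = (1/(-176) - 68*(-17))*103 = (-1/176 + 1156)*103 = (203455/176)*103 = 20955865/176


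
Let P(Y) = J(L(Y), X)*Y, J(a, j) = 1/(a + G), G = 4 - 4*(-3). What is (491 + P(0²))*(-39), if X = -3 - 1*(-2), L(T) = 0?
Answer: -19149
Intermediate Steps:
X = -1 (X = -3 + 2 = -1)
G = 16 (G = 4 + 12 = 16)
J(a, j) = 1/(16 + a) (J(a, j) = 1/(a + 16) = 1/(16 + a))
P(Y) = Y/16 (P(Y) = Y/(16 + 0) = Y/16)
(491 + P(0²))*(-39) = (491 + (1/16)*0²)*(-39) = (491 + (1/16)*0)*(-39) = (491 + 0)*(-39) = 491*(-39) = -19149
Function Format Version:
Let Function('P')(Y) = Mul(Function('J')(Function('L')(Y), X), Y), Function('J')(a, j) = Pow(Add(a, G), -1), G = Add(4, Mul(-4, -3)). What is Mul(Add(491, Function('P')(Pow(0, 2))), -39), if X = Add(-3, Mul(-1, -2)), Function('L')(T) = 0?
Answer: -19149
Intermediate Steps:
X = -1 (X = Add(-3, 2) = -1)
G = 16 (G = Add(4, 12) = 16)
Function('J')(a, j) = Pow(Add(16, a), -1) (Function('J')(a, j) = Pow(Add(a, 16), -1) = Pow(Add(16, a), -1))
Function('P')(Y) = Mul(Rational(1, 16), Y) (Function('P')(Y) = Mul(Pow(Add(16, 0), -1), Y) = Mul(Pow(16, -1), Y) = Mul(Rational(1, 16), Y))
Mul(Add(491, Function('P')(Pow(0, 2))), -39) = Mul(Add(491, Mul(Rational(1, 16), Pow(0, 2))), -39) = Mul(Add(491, Mul(Rational(1, 16), 0)), -39) = Mul(Add(491, 0), -39) = Mul(491, -39) = -19149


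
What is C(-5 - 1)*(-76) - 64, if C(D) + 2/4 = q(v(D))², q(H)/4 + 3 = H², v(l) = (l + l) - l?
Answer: -1324250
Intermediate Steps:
v(l) = l (v(l) = 2*l - l = l)
q(H) = -12 + 4*H²
C(D) = -½ + (-12 + 4*D²)²
C(-5 - 1)*(-76) - 64 = (-½ + 16*(-3 + (-5 - 1)²)²)*(-76) - 64 = (-½ + 16*(-3 + (-6)²)²)*(-76) - 64 = (-½ + 16*(-3 + 36)²)*(-76) - 64 = (-½ + 16*33²)*(-76) - 64 = (-½ + 16*1089)*(-76) - 64 = (-½ + 17424)*(-76) - 64 = (34847/2)*(-76) - 64 = -1324186 - 64 = -1324250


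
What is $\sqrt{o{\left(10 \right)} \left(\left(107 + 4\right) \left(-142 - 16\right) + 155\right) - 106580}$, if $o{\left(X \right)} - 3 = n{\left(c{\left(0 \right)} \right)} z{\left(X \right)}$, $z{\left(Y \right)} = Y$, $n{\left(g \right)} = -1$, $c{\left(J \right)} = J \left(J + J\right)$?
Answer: $\sqrt{15101} \approx 122.89$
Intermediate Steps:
$c{\left(J \right)} = 2 J^{2}$ ($c{\left(J \right)} = J 2 J = 2 J^{2}$)
$o{\left(X \right)} = 3 - X$
$\sqrt{o{\left(10 \right)} \left(\left(107 + 4\right) \left(-142 - 16\right) + 155\right) - 106580} = \sqrt{\left(3 - 10\right) \left(\left(107 + 4\right) \left(-142 - 16\right) + 155\right) - 106580} = \sqrt{\left(3 - 10\right) \left(111 \left(-158\right) + 155\right) - 106580} = \sqrt{- 7 \left(-17538 + 155\right) - 106580} = \sqrt{\left(-7\right) \left(-17383\right) - 106580} = \sqrt{121681 - 106580} = \sqrt{15101}$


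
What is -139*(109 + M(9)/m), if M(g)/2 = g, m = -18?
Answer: -15012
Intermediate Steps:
M(g) = 2*g
-139*(109 + M(9)/m) = -139*(109 + (2*9)/(-18)) = -139*(109 + 18*(-1/18)) = -139*(109 - 1) = -139*108 = -15012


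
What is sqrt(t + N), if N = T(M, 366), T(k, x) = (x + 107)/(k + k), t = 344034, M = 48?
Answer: sqrt(198166422)/24 ≈ 586.55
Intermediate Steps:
T(k, x) = (107 + x)/(2*k) (T(k, x) = (107 + x)/((2*k)) = (107 + x)*(1/(2*k)) = (107 + x)/(2*k))
N = 473/96 (N = (1/2)*(107 + 366)/48 = (1/2)*(1/48)*473 = 473/96 ≈ 4.9271)
sqrt(t + N) = sqrt(344034 + 473/96) = sqrt(33027737/96) = sqrt(198166422)/24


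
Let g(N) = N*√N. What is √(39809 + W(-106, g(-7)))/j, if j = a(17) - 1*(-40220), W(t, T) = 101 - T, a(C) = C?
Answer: √(39910 + 7*I*√7)/40237 ≈ 0.004965 + 1.152e-6*I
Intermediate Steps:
g(N) = N^(3/2)
j = 40237 (j = 17 - 1*(-40220) = 17 + 40220 = 40237)
√(39809 + W(-106, g(-7)))/j = √(39809 + (101 - (-7)^(3/2)))/40237 = √(39809 + (101 - (-7)*I*√7))*(1/40237) = √(39809 + (101 + 7*I*√7))*(1/40237) = √(39910 + 7*I*√7)*(1/40237) = √(39910 + 7*I*√7)/40237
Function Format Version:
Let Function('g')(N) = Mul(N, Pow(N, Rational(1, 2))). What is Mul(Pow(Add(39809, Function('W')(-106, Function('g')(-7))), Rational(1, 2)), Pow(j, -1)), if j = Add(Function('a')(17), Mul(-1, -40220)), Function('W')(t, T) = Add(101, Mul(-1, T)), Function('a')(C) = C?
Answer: Mul(Rational(1, 40237), Pow(Add(39910, Mul(7, I, Pow(7, Rational(1, 2)))), Rational(1, 2))) ≈ Add(0.0049650, Mul(1.1520e-6, I))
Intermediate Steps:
Function('g')(N) = Pow(N, Rational(3, 2))
j = 40237 (j = Add(17, Mul(-1, -40220)) = Add(17, 40220) = 40237)
Mul(Pow(Add(39809, Function('W')(-106, Function('g')(-7))), Rational(1, 2)), Pow(j, -1)) = Mul(Pow(Add(39809, Add(101, Mul(-1, Pow(-7, Rational(3, 2))))), Rational(1, 2)), Pow(40237, -1)) = Mul(Pow(Add(39809, Add(101, Mul(-1, Mul(-7, I, Pow(7, Rational(1, 2)))))), Rational(1, 2)), Rational(1, 40237)) = Mul(Pow(Add(39809, Add(101, Mul(7, I, Pow(7, Rational(1, 2))))), Rational(1, 2)), Rational(1, 40237)) = Mul(Pow(Add(39910, Mul(7, I, Pow(7, Rational(1, 2)))), Rational(1, 2)), Rational(1, 40237)) = Mul(Rational(1, 40237), Pow(Add(39910, Mul(7, I, Pow(7, Rational(1, 2)))), Rational(1, 2)))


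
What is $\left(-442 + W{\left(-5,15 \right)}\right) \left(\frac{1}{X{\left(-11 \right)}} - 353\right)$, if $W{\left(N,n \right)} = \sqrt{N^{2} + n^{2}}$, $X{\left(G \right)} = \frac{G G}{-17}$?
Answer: $\frac{18886660}{121} - \frac{213650 \sqrt{10}}{121} \approx 1.505 \cdot 10^{5}$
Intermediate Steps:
$X{\left(G \right)} = - \frac{G^{2}}{17}$ ($X{\left(G \right)} = G^{2} \left(- \frac{1}{17}\right) = - \frac{G^{2}}{17}$)
$\left(-442 + W{\left(-5,15 \right)}\right) \left(\frac{1}{X{\left(-11 \right)}} - 353\right) = \left(-442 + \sqrt{\left(-5\right)^{2} + 15^{2}}\right) \left(\frac{1}{\left(- \frac{1}{17}\right) \left(-11\right)^{2}} - 353\right) = \left(-442 + \sqrt{25 + 225}\right) \left(\frac{1}{\left(- \frac{1}{17}\right) 121} - 353\right) = \left(-442 + \sqrt{250}\right) \left(\frac{1}{- \frac{121}{17}} - 353\right) = \left(-442 + 5 \sqrt{10}\right) \left(- \frac{17}{121} - 353\right) = \left(-442 + 5 \sqrt{10}\right) \left(- \frac{42730}{121}\right) = \frac{18886660}{121} - \frac{213650 \sqrt{10}}{121}$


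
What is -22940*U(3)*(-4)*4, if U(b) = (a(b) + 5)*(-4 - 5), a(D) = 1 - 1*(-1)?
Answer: -23123520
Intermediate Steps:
a(D) = 2 (a(D) = 1 + 1 = 2)
U(b) = -63 (U(b) = (2 + 5)*(-4 - 5) = 7*(-9) = -63)
-22940*U(3)*(-4)*4 = -22940*(-63*(-4))*4 = -5780880*4 = -22940*1008 = -23123520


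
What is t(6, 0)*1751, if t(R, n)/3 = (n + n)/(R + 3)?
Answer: 0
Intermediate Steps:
t(R, n) = 6*n/(3 + R) (t(R, n) = 3*((n + n)/(R + 3)) = 3*((2*n)/(3 + R)) = 3*(2*n/(3 + R)) = 6*n/(3 + R))
t(6, 0)*1751 = (6*0/(3 + 6))*1751 = (6*0/9)*1751 = (6*0*(⅑))*1751 = 0*1751 = 0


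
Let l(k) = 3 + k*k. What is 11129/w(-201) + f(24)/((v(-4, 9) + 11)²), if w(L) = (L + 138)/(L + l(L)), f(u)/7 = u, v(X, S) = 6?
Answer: -14367126051/2023 ≈ -7.1019e+6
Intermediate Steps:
l(k) = 3 + k²
f(u) = 7*u
w(L) = (138 + L)/(3 + L + L²) (w(L) = (L + 138)/(L + (3 + L²)) = (138 + L)/(3 + L + L²))
11129/w(-201) + f(24)/((v(-4, 9) + 11)²) = 11129/(((138 - 201)/(3 - 201 + (-201)²))) + (7*24)/((6 + 11)²) = 11129/((-63/(3 - 201 + 40401))) + 168/(17²) = 11129/((-63/40203)) + 168/289 = 11129/(((1/40203)*(-63))) + 168*(1/289) = 11129/(-7/4467) + 168/289 = 11129*(-4467/7) + 168/289 = -49713243/7 + 168/289 = -14367126051/2023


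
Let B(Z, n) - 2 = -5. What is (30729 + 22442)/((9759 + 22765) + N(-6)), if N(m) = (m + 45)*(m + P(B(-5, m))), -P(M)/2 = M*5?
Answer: 53171/33460 ≈ 1.5891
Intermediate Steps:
B(Z, n) = -3 (B(Z, n) = 2 - 5 = -3)
P(M) = -10*M (P(M) = -2*M*5 = -10*M)
N(m) = (30 + m)*(45 + m) (N(m) = (m + 45)*(m - 10*(-3)) = (45 + m)*(m + 30) = (45 + m)*(30 + m) = (30 + m)*(45 + m))
(30729 + 22442)/((9759 + 22765) + N(-6)) = (30729 + 22442)/((9759 + 22765) + (1350 + (-6)² + 75*(-6))) = 53171/(32524 + (1350 + 36 - 450)) = 53171/(32524 + 936) = 53171/33460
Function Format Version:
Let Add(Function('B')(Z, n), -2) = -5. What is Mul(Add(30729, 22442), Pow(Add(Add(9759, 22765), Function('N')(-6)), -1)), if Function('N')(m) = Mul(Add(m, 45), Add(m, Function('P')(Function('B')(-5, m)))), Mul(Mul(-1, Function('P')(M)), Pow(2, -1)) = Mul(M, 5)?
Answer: Rational(53171, 33460) ≈ 1.5891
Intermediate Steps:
Function('B')(Z, n) = -3 (Function('B')(Z, n) = Add(2, -5) = -3)
Function('P')(M) = Mul(-10, M) (Function('P')(M) = Mul(-2, Mul(M, 5)) = Mul(-2, Mul(5, M)) = Mul(-10, M))
Function('N')(m) = Mul(Add(30, m), Add(45, m)) (Function('N')(m) = Mul(Add(m, 45), Add(m, Mul(-10, -3))) = Mul(Add(45, m), Add(m, 30)) = Mul(Add(45, m), Add(30, m)) = Mul(Add(30, m), Add(45, m)))
Mul(Add(30729, 22442), Pow(Add(Add(9759, 22765), Function('N')(-6)), -1)) = Mul(Add(30729, 22442), Pow(Add(Add(9759, 22765), Add(1350, Pow(-6, 2), Mul(75, -6))), -1)) = Mul(53171, Pow(Add(32524, Add(1350, 36, -450)), -1)) = Mul(53171, Pow(Add(32524, 936), -1)) = Mul(53171, Pow(33460, -1)) = Mul(53171, Rational(1, 33460)) = Rational(53171, 33460)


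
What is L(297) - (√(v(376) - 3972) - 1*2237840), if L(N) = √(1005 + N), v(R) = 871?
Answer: 2237840 + √1302 - I*√3101 ≈ 2.2379e+6 - 55.687*I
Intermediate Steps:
L(297) - (√(v(376) - 3972) - 1*2237840) = √(1005 + 297) - (√(871 - 3972) - 1*2237840) = √1302 - (√(-3101) - 2237840) = √1302 - (I*√3101 - 2237840) = √1302 - (-2237840 + I*√3101) = √1302 + (2237840 - I*√3101) = 2237840 + √1302 - I*√3101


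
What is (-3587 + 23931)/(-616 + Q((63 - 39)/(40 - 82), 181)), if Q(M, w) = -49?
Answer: -20344/665 ≈ -30.592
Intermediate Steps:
(-3587 + 23931)/(-616 + Q((63 - 39)/(40 - 82), 181)) = (-3587 + 23931)/(-616 - 49) = 20344/(-665) = 20344*(-1/665) = -20344/665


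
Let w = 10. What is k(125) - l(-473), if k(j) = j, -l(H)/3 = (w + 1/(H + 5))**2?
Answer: 31019041/73008 ≈ 424.87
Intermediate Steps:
l(H) = -3*(10 + 1/(5 + H))**2 (l(H) = -3*(10 + 1/(H + 5))**2 = -3*(10 + 1/(5 + H))**2)
k(125) - l(-473) = 125 - (-3)*(51 + 10*(-473))**2/(5 - 473)**2 = 125 - (-3)*(51 - 4730)**2/(-468)**2 = 125 - (-3)*(-4679)**2/219024 = 125 - (-3)*21893041/219024 = 125 - 1*(-21893041/73008) = 125 + 21893041/73008 = 31019041/73008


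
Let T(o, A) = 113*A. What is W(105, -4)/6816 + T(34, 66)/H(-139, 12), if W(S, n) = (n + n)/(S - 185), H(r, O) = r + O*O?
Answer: 101667457/68160 ≈ 1491.6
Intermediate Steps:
H(r, O) = r + O²
W(S, n) = 2*n/(-185 + S) (W(S, n) = (2*n)/(-185 + S) = 2*n/(-185 + S))
W(105, -4)/6816 + T(34, 66)/H(-139, 12) = (2*(-4)/(-185 + 105))/6816 + (113*66)/(-139 + 12²) = (2*(-4)/(-80))*(1/6816) + 7458/(-139 + 144) = (2*(-4)*(-1/80))*(1/6816) + 7458/5 = (⅒)*(1/6816) + 7458*(⅕) = 1/68160 + 7458/5 = 101667457/68160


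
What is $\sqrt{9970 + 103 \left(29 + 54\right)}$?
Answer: $\sqrt{18519} \approx 136.08$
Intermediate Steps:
$\sqrt{9970 + 103 \left(29 + 54\right)} = \sqrt{9970 + 103 \cdot 83} = \sqrt{9970 + 8549} = \sqrt{18519}$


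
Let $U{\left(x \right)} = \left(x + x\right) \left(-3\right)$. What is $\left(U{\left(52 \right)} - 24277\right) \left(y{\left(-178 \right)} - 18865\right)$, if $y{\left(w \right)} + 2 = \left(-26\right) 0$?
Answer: $463920663$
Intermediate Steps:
$y{\left(w \right)} = -2$ ($y{\left(w \right)} = -2 - 0 = -2 + 0 = -2$)
$U{\left(x \right)} = - 6 x$ ($U{\left(x \right)} = 2 x \left(-3\right) = - 6 x$)
$\left(U{\left(52 \right)} - 24277\right) \left(y{\left(-178 \right)} - 18865\right) = \left(\left(-6\right) 52 - 24277\right) \left(-2 - 18865\right) = \left(-312 - 24277\right) \left(-18867\right) = \left(-24589\right) \left(-18867\right) = 463920663$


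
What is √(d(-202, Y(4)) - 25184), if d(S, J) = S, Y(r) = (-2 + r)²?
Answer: I*√25386 ≈ 159.33*I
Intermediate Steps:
√(d(-202, Y(4)) - 25184) = √(-202 - 25184) = √(-25386) = I*√25386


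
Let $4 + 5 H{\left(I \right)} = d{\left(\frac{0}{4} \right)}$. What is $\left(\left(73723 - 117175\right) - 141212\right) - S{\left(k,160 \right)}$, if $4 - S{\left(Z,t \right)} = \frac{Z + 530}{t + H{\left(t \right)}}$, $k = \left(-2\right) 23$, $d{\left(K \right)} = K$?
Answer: $- \frac{36748327}{199} \approx -1.8467 \cdot 10^{5}$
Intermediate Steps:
$H{\left(I \right)} = - \frac{4}{5}$ ($H{\left(I \right)} = - \frac{4}{5} + \frac{0 \cdot \frac{1}{4}}{5} = - \frac{4}{5} + \frac{1}{5} \cdot 0 = - \frac{4}{5} + 0 = - \frac{4}{5}$)
$k = -46$
$S{\left(Z,t \right)} = 4 - \frac{530 + Z}{- \frac{4}{5} + t}$ ($S{\left(Z,t \right)} = 4 - \frac{Z + 530}{t - \frac{4}{5}} = 4 - \frac{530 + Z}{- \frac{4}{5} + t}$)
$\left(\left(73723 - 117175\right) - 141212\right) - S{\left(k,160 \right)} = \left(\left(73723 - 117175\right) - 141212\right) - \frac{-2666 - -230 + 20 \cdot 160}{-4 + 5 \cdot 160} = \left(-43452 - 141212\right) - \frac{-2666 + 230 + 3200}{-4 + 800} = -184664 - \frac{1}{796} \cdot 764 = -184664 - \frac{191}{199} = - \frac{36748327}{199}$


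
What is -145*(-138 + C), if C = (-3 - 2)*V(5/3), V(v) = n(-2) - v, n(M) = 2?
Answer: 60755/3 ≈ 20252.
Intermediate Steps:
V(v) = 2 - v
C = -5/3 (C = (-3 - 2)*(2 - 5/3) = -5*(2 - 5/3) = -5*⅓ = -5/3 ≈ -1.6667)
-145*(-138 + C) = -145*(-138 - 5/3) = -145*(-419/3) = 60755/3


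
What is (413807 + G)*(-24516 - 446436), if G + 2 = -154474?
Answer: -122132453112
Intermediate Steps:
G = -154476 (G = -2 - 154474 = -154476)
(413807 + G)*(-24516 - 446436) = (413807 - 154476)*(-24516 - 446436) = 259331*(-470952) = -122132453112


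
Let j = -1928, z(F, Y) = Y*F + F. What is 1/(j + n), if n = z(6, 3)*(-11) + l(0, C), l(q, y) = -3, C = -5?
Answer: -1/2195 ≈ -0.00045558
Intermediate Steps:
z(F, Y) = F + F*Y (z(F, Y) = F*Y + F = F + F*Y)
n = -267 (n = (6*(1 + 3))*(-11) - 3 = (6*4)*(-11) - 3 = 24*(-11) - 3 = -264 - 3 = -267)
1/(j + n) = 1/(-1928 - 267) = 1/(-2195) = -1/2195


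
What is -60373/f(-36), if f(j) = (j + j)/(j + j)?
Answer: -60373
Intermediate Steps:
f(j) = 1 (f(j) = (2*j)/((2*j)) = (2*j)*(1/(2*j)) = 1)
-60373/f(-36) = -60373/1 = -60373*1 = -60373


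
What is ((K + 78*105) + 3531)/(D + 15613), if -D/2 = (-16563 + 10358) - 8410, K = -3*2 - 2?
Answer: 11713/44843 ≈ 0.26120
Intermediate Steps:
K = -8 (K = -6 - 2 = -8)
D = 29230 (D = -2*((-16563 + 10358) - 8410) = -2*(-6205 - 8410) = -2*(-14615) = 29230)
((K + 78*105) + 3531)/(D + 15613) = ((-8 + 78*105) + 3531)/(29230 + 15613) = ((-8 + 8190) + 3531)/44843 = (8182 + 3531)*(1/44843) = 11713*(1/44843) = 11713/44843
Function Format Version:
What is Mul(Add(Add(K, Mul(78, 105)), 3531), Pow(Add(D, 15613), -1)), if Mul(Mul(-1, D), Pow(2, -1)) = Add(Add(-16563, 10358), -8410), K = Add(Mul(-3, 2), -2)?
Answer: Rational(11713, 44843) ≈ 0.26120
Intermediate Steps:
K = -8 (K = Add(-6, -2) = -8)
D = 29230 (D = Mul(-2, Add(Add(-16563, 10358), -8410)) = Mul(-2, Add(-6205, -8410)) = Mul(-2, -14615) = 29230)
Mul(Add(Add(K, Mul(78, 105)), 3531), Pow(Add(D, 15613), -1)) = Mul(Add(Add(-8, Mul(78, 105)), 3531), Pow(Add(29230, 15613), -1)) = Mul(Add(Add(-8, 8190), 3531), Pow(44843, -1)) = Mul(Add(8182, 3531), Rational(1, 44843)) = Mul(11713, Rational(1, 44843)) = Rational(11713, 44843)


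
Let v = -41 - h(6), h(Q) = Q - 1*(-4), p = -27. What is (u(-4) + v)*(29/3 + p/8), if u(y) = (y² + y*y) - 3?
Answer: -1661/12 ≈ -138.42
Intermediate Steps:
h(Q) = 4 + Q (h(Q) = Q + 4 = 4 + Q)
v = -51 (v = -41 - (4 + 6) = -41 - 1*10 = -41 - 10 = -51)
u(y) = -3 + 2*y² (u(y) = (y² + y²) - 3 = 2*y² - 3 = -3 + 2*y²)
(u(-4) + v)*(29/3 + p/8) = ((-3 + 2*(-4)²) - 51)*(29/3 - 27/8) = ((-3 + 2*16) - 51)*(29*(⅓) - 27*⅛) = ((-3 + 32) - 51)*(29/3 - 27/8) = (29 - 51)*(151/24) = -22*151/24 = -1661/12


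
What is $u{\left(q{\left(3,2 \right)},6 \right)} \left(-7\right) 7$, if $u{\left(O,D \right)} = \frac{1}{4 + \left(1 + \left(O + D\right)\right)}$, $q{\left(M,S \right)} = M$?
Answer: $- \frac{7}{2} \approx -3.5$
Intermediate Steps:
$u{\left(O,D \right)} = \frac{1}{5 + D + O}$ ($u{\left(O,D \right)} = \frac{1}{4 + \left(1 + \left(D + O\right)\right)} = \frac{1}{4 + \left(1 + D + O\right)} = \frac{1}{5 + D + O}$)
$u{\left(q{\left(3,2 \right)},6 \right)} \left(-7\right) 7 = \frac{1}{5 + 6 + 3} \left(-7\right) 7 = \frac{1}{14} \left(-7\right) 7 = \left(- \frac{1}{2}\right) 7 = - \frac{7}{2}$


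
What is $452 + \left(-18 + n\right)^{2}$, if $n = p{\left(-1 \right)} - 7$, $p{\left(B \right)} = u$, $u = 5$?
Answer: $852$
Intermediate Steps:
$p{\left(B \right)} = 5$
$n = -2$ ($n = 5 - 7 = -2$)
$452 + \left(-18 + n\right)^{2} = 452 + \left(-18 - 2\right)^{2} = 452 + \left(-20\right)^{2} = 452 + 400 = 852$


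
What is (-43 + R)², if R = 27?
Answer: 256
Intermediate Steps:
(-43 + R)² = (-43 + 27)² = (-16)² = 256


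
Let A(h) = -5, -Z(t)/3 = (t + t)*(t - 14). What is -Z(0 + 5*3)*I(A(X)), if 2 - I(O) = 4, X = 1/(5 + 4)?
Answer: -180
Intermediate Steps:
X = 1/9 ≈ 0.11111
Z(t) = -6*t*(-14 + t) (Z(t) = -3*(t + t)*(t - 14) = -3*2*t*(-14 + t) = -6*t*(-14 + t))
I(O) = -2 (I(O) = 2 - 1*4 = 2 - 4 = -2)
-Z(0 + 5*3)*I(A(X)) = -6*(0 + 5*3)*(14 - (0 + 5*3))*(-2) = -6*(0 + 15)*(14 - (0 + 15))*(-2) = -6*15*(14 - 1*15)*(-2) = -6*15*(14 - 15)*(-2) = -6*15*(-1)*(-2) = -(-90)*(-2) = -1*180 = -180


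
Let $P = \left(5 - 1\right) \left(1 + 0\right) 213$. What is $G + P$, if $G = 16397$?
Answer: $17249$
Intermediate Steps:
$P = 852$ ($P = 4 \cdot 1 \cdot 213 = 4 \cdot 213 = 852$)
$G + P = 16397 + 852 = 17249$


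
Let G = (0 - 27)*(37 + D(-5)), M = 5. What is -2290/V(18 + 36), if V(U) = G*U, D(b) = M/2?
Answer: 2290/57591 ≈ 0.039763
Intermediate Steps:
D(b) = 5/2
G = -2133/2 (G = (0 - 27)*(37 + 5/2) = -27*79/2 = -2133/2 ≈ -1066.5)
V(U) = -2133*U/2
-2290/V(18 + 36) = -2290*(-2/(2133*(18 + 36))) = -2290/((-2133/2*54)) = -2290/(-57591) = -2290*(-1/57591) = 2290/57591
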